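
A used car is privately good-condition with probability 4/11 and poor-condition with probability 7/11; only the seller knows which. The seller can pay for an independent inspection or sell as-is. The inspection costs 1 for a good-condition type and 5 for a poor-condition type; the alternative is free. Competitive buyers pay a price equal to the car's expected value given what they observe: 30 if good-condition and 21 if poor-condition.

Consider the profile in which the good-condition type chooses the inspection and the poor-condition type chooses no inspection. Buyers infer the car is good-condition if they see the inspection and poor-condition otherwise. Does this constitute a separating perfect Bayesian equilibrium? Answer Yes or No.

No

Under these beliefs, the inspection earns price 30 and no inspection earns price 21.
good-condition: the inspection nets 30 − 1 = 29; no inspection nets 21. good-condition prefers the inspection.
poor-condition: the inspection nets 30 − 5 = 25; no inspection nets 21. poor-condition would deviate to the inspection.
poor-condition has a profitable deviation, so the profile is not an equilibrium.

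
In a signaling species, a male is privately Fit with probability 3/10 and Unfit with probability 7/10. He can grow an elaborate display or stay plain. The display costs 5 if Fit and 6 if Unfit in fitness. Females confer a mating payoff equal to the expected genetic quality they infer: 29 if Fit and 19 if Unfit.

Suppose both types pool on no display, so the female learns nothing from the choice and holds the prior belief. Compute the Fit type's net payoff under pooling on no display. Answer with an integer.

22

Pooled mating payoff = 3/10·29 + 7/10·19 = 22.
Fit pays no cost for no display, so net payoff = 22.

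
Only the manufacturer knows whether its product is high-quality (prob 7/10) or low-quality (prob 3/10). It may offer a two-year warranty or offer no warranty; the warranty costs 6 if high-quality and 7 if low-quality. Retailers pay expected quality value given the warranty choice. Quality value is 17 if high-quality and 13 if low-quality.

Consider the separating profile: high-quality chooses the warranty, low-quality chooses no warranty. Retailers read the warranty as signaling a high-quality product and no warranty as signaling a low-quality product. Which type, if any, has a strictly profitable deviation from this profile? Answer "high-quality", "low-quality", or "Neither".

high-quality

The warranty pays 17; no warranty pays 13.
high-quality: assigned the warranty, nets 17 − 6 = 11; deviating to no warranty nets 13.
low-quality: assigned no warranty, nets 13; deviating to the warranty nets 17 − 7 = 10.
The high-quality type gains 2 by deviating.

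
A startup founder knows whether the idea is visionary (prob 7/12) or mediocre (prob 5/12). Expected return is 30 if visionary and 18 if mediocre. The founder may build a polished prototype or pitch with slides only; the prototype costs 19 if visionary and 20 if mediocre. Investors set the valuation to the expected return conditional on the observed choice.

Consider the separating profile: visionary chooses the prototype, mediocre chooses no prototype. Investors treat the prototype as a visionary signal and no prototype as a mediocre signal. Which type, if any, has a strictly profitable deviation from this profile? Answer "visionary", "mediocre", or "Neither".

The prototype pays 30; no prototype pays 18.
visionary: assigned the prototype, nets 30 − 19 = 11; deviating to no prototype nets 18.
mediocre: assigned no prototype, nets 18; deviating to the prototype nets 30 − 20 = 10.
The visionary type gains 7 by deviating.

visionary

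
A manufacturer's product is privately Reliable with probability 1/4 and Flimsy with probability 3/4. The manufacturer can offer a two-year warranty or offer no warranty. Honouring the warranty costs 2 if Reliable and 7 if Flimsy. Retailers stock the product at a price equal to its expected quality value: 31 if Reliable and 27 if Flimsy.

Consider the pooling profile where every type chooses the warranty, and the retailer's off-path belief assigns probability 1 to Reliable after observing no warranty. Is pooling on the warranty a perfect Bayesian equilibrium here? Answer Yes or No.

No

On path, the retailer holds the prior and pays 1/4·31 + 3/4·27 = 28. Off path (no warranty), believing Reliable, it pays 31.
Reliable: the warranty nets 28 − 2 = 26; no warranty nets 31. Reliable would deviate.
Flimsy: the warranty nets 28 − 7 = 21; no warranty nets 31. Flimsy would deviate.
A type deviates, so pooling fails.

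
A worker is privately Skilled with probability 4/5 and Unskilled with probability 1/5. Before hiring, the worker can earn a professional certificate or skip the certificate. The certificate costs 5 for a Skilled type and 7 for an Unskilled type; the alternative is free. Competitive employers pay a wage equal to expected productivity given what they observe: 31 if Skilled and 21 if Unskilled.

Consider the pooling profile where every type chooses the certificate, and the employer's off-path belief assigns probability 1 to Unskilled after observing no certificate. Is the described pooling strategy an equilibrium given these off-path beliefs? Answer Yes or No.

Yes

On path, the employer holds the prior and pays 4/5·31 + 1/5·21 = 29. Off path (no certificate), believing Unskilled, it pays 21.
Skilled: the certificate nets 29 − 5 = 24; no certificate nets 21. Skilled stays.
Unskilled: the certificate nets 29 − 7 = 22; no certificate nets 21. Unskilled stays.
No type deviates, so pooling is sustained.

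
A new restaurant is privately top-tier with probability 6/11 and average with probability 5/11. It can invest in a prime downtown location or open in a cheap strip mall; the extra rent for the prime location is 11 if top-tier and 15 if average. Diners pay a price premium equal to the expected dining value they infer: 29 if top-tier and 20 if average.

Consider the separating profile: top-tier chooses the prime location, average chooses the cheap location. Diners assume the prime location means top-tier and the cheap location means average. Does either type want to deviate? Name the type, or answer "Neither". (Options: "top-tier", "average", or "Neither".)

The prime location pays 29; the cheap location pays 20.
top-tier: assigned the prime location, nets 29 − 11 = 18; deviating to the cheap location nets 20.
average: assigned the cheap location, nets 20; deviating to the prime location nets 29 − 15 = 14.
The top-tier type gains 2 by deviating.

top-tier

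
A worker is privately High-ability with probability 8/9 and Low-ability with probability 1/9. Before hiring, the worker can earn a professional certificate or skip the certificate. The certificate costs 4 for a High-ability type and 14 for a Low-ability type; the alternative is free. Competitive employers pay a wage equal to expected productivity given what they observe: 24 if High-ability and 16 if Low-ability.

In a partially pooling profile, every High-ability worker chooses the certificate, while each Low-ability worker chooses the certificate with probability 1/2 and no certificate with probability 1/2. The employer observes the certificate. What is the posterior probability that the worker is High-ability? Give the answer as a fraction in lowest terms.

P(the certificate) = (8/9)·1 + (1/9)·(1/2) = 17/18.
By Bayes' rule, P(High-ability | the certificate) = (8/9) / (17/18) = 16/17.

16/17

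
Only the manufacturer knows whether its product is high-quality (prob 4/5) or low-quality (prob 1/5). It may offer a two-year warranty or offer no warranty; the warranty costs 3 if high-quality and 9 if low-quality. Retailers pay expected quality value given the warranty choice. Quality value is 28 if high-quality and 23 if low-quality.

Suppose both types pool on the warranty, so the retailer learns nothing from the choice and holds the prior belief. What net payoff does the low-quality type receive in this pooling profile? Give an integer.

Pooled price = 4/5·28 + 1/5·23 = 27.
low-quality pays cost 9 for the warranty, so net payoff = 27 − 9 = 18.

18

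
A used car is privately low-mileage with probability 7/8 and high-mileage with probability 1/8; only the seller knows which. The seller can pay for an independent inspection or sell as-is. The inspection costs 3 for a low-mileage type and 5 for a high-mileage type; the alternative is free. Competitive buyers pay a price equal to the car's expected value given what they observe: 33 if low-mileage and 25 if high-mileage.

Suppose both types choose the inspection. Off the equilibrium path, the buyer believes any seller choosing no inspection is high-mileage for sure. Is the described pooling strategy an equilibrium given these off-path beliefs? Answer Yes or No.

Yes

On path, the buyer holds the prior and pays 7/8·33 + 1/8·25 = 32. Off path (no inspection), believing high-mileage, it pays 25.
low-mileage: the inspection nets 32 − 3 = 29; no inspection nets 25. low-mileage stays.
high-mileage: the inspection nets 32 − 5 = 27; no inspection nets 25. high-mileage stays.
No type deviates, so pooling is sustained.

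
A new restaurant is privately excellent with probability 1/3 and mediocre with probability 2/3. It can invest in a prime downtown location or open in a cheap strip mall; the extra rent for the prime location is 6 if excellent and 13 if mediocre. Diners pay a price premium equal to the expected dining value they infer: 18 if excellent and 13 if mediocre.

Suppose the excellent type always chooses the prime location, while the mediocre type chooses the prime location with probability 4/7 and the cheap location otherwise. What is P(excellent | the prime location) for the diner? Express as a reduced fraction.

7/15

P(the prime location) = (1/3)·1 + (2/3)·(4/7) = 5/7.
By Bayes' rule, P(excellent | the prime location) = (1/3) / (5/7) = 7/15.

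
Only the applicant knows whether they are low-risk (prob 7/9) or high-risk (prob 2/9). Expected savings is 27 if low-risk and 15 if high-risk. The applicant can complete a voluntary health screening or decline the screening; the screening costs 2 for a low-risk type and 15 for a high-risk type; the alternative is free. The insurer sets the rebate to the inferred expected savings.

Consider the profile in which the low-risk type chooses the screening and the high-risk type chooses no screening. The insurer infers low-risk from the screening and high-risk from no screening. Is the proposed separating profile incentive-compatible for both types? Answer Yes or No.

Under these beliefs, the screening earns rebate 27 and no screening earns rebate 15.
low-risk: the screening nets 27 − 2 = 25; no screening nets 15. low-risk prefers the screening.
high-risk: the screening nets 27 − 15 = 12; no screening nets 15. high-risk prefers no screening.
Neither type deviates, so the separating profile is an equilibrium.

Yes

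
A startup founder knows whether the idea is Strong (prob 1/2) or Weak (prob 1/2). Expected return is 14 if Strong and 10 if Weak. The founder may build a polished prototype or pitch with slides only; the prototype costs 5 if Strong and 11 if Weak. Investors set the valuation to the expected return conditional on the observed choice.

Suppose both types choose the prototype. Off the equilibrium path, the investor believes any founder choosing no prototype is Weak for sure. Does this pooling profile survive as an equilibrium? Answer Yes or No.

No

On path, the investor holds the prior and pays 1/2·14 + 1/2·10 = 12. Off path (no prototype), believing Weak, it pays 10.
Strong: the prototype nets 12 − 5 = 7; no prototype nets 10. Strong would deviate.
Weak: the prototype nets 12 − 11 = 1; no prototype nets 10. Weak would deviate.
A type deviates, so pooling fails.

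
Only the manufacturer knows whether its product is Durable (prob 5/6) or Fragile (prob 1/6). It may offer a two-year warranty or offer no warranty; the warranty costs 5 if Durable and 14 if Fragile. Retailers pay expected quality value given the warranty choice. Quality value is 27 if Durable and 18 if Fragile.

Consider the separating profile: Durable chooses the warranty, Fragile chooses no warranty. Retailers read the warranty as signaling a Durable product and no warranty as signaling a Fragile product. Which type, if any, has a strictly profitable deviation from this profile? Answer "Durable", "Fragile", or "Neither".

The warranty pays 27; no warranty pays 18.
Durable: assigned the warranty, nets 27 − 5 = 22; deviating to no warranty nets 18.
Fragile: assigned no warranty, nets 18; deviating to the warranty nets 27 − 14 = 13.
Both types strictly prefer their assigned action; no profitable deviation.

Neither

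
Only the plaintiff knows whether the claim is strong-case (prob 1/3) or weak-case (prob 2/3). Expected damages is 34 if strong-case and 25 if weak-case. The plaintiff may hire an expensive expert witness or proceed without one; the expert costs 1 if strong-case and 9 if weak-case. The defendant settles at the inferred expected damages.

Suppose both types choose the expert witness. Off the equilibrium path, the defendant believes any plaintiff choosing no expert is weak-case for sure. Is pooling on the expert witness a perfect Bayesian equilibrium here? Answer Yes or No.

On path, the defendant holds the prior and pays 1/3·34 + 2/3·25 = 28. Off path (no expert), believing weak-case, it pays 25.
strong-case: the expert witness nets 28 − 1 = 27; no expert nets 25. strong-case stays.
weak-case: the expert witness nets 28 − 9 = 19; no expert nets 25. weak-case would deviate.
A type deviates, so pooling fails.

No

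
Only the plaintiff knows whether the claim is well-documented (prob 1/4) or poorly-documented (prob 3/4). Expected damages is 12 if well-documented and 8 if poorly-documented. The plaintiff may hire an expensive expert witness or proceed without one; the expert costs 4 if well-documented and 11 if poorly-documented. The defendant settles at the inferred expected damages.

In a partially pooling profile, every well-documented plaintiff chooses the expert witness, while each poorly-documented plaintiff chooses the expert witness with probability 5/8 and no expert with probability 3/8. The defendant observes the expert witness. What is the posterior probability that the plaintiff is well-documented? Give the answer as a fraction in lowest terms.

8/23

P(the expert witness) = (1/4)·1 + (3/4)·(5/8) = 23/32.
By Bayes' rule, P(well-documented | the expert witness) = (1/4) / (23/32) = 8/23.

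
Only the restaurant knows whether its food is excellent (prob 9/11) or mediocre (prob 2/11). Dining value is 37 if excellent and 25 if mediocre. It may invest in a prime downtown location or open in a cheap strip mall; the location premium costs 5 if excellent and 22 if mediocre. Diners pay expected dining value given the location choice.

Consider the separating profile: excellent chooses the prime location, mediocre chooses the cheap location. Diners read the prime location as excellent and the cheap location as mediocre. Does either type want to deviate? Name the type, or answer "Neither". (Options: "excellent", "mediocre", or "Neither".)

The prime location pays 37; the cheap location pays 25.
excellent: assigned the prime location, nets 37 − 5 = 32; deviating to the cheap location nets 25.
mediocre: assigned the cheap location, nets 25; deviating to the prime location nets 37 − 22 = 15.
Both types strictly prefer their assigned action; no profitable deviation.

Neither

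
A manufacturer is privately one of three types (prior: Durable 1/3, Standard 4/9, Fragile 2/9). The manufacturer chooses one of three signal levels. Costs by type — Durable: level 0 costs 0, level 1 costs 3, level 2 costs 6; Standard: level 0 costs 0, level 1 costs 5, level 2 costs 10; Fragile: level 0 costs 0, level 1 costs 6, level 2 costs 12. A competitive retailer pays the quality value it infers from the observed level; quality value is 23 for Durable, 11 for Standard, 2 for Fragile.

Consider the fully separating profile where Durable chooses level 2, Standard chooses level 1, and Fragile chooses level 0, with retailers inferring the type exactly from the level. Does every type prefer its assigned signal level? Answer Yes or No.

No

Separating prices: level 2 → 23, level 1 → 11, level 0 → 2.
Durable (assigned level 2): level 0: 2 − 0 = 2; level 1: 11 − 3 = 8; level 2: 23 − 6 = 17. Durable stays.
Standard (assigned level 1): level 0: 2 − 0 = 2; level 1: 11 − 5 = 6; level 2: 23 − 10 = 13. Standard prefers level 2.
Fragile (assigned level 0): level 0: 2 − 0 = 2; level 1: 11 − 6 = 5; level 2: 23 − 12 = 11. Fragile prefers level 2.
At least one type deviates; the separating profile fails.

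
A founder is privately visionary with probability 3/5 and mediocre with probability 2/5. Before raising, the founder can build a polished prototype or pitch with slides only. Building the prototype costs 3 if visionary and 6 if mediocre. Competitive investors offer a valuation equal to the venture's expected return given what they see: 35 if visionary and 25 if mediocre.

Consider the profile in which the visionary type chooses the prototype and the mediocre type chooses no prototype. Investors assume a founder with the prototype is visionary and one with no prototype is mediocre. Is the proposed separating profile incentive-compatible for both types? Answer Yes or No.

No

Under these beliefs, the prototype earns valuation 35 and no prototype earns valuation 25.
visionary: the prototype nets 35 − 3 = 32; no prototype nets 25. visionary prefers the prototype.
mediocre: the prototype nets 35 − 6 = 29; no prototype nets 25. mediocre would deviate to the prototype.
mediocre has a profitable deviation, so the profile is not an equilibrium.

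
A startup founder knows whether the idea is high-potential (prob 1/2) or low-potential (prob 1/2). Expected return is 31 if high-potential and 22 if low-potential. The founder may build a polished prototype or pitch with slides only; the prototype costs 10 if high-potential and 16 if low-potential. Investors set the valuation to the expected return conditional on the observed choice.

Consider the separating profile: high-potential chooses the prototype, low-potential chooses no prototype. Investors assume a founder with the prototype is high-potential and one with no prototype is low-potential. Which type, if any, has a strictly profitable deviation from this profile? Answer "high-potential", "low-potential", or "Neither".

The prototype pays 31; no prototype pays 22.
high-potential: assigned the prototype, nets 31 − 10 = 21; deviating to no prototype nets 22.
low-potential: assigned no prototype, nets 22; deviating to the prototype nets 31 − 16 = 15.
The high-potential type gains 1 by deviating.

high-potential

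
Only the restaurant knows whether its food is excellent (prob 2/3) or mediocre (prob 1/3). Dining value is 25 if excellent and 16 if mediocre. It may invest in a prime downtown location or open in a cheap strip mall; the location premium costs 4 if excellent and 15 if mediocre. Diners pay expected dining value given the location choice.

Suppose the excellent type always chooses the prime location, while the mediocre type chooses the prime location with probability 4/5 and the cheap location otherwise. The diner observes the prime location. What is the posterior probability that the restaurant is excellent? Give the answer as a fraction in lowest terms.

P(the prime location) = (2/3)·1 + (1/3)·(4/5) = 14/15.
By Bayes' rule, P(excellent | the prime location) = (2/3) / (14/15) = 5/7.

5/7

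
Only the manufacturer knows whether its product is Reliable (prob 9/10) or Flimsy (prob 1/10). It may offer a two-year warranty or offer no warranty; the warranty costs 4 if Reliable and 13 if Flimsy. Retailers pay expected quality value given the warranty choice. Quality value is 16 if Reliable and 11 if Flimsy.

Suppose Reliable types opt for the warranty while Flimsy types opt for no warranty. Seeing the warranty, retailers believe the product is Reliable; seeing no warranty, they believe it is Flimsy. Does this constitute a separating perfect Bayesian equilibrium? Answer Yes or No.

Yes

Under these beliefs, the warranty earns price 16 and no warranty earns price 11.
Reliable: the warranty nets 16 − 4 = 12; no warranty nets 11. Reliable prefers the warranty.
Flimsy: the warranty nets 16 − 13 = 3; no warranty nets 11. Flimsy prefers no warranty.
Neither type deviates, so the separating profile is an equilibrium.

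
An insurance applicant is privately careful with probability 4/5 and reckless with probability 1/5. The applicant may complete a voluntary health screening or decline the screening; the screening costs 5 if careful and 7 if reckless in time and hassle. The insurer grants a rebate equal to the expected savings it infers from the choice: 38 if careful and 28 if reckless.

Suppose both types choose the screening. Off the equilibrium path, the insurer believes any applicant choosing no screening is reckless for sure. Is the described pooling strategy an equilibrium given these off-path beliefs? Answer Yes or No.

Yes

On path, the insurer holds the prior and pays 4/5·38 + 1/5·28 = 36. Off path (no screening), believing reckless, it pays 28.
careful: the screening nets 36 − 5 = 31; no screening nets 28. careful stays.
reckless: the screening nets 36 − 7 = 29; no screening nets 28. reckless stays.
No type deviates, so pooling is sustained.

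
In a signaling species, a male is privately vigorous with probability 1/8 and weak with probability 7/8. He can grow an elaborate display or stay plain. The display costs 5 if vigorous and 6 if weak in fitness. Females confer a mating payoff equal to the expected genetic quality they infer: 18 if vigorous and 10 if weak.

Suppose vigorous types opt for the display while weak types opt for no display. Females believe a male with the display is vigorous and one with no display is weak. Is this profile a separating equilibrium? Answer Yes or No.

Under these beliefs, the display earns mating payoff 18 and no display earns mating payoff 10.
vigorous: the display nets 18 − 5 = 13; no display nets 10. vigorous prefers the display.
weak: the display nets 18 − 6 = 12; no display nets 10. weak would deviate to the display.
weak has a profitable deviation, so the profile is not an equilibrium.

No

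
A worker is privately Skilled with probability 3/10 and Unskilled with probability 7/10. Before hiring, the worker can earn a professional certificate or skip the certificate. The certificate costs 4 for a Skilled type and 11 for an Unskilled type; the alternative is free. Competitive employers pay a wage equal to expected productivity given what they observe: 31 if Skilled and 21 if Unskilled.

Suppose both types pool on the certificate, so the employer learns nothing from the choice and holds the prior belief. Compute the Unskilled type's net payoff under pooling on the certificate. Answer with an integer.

Pooled wage = 3/10·31 + 7/10·21 = 24.
Unskilled pays cost 11 for the certificate, so net payoff = 24 − 11 = 13.

13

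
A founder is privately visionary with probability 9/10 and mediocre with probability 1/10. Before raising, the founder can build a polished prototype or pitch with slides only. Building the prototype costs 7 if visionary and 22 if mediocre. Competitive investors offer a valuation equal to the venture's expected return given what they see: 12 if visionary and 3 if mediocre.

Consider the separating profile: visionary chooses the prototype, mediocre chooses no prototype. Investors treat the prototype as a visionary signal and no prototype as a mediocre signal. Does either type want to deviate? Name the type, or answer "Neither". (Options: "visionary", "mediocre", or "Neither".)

Neither

The prototype pays 12; no prototype pays 3.
visionary: assigned the prototype, nets 12 − 7 = 5; deviating to no prototype nets 3.
mediocre: assigned no prototype, nets 3; deviating to the prototype nets 12 − 22 = -10.
Both types strictly prefer their assigned action; no profitable deviation.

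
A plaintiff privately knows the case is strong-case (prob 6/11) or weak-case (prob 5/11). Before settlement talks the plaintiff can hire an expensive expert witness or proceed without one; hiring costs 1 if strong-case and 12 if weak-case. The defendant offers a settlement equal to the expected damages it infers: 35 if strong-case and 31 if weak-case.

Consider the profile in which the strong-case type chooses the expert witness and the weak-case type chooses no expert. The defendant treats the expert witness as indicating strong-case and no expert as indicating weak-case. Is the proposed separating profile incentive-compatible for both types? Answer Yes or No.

Under these beliefs, the expert witness earns settlement 35 and no expert earns settlement 31.
strong-case: the expert witness nets 35 − 1 = 34; no expert nets 31. strong-case prefers the expert witness.
weak-case: the expert witness nets 35 − 12 = 23; no expert nets 31. weak-case prefers no expert.
Neither type deviates, so the separating profile is an equilibrium.

Yes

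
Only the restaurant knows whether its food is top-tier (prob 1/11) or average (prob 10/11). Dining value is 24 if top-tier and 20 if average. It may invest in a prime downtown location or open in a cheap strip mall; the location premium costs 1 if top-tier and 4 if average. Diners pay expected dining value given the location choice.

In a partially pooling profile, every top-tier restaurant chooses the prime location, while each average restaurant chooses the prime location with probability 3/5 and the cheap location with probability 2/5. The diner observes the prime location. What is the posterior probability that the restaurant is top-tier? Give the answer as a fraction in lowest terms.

1/7

P(the prime location) = (1/11)·1 + (10/11)·(3/5) = 7/11.
By Bayes' rule, P(top-tier | the prime location) = (1/11) / (7/11) = 1/7.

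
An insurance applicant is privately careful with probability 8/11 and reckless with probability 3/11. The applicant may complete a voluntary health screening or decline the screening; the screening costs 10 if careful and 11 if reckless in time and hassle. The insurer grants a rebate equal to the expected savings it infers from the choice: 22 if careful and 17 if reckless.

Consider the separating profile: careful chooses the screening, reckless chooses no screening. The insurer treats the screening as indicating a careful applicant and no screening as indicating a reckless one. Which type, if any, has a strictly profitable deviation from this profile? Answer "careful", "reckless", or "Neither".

The screening pays 22; no screening pays 17.
careful: assigned the screening, nets 22 − 10 = 12; deviating to no screening nets 17.
reckless: assigned no screening, nets 17; deviating to the screening nets 22 − 11 = 11.
The careful type gains 5 by deviating.

careful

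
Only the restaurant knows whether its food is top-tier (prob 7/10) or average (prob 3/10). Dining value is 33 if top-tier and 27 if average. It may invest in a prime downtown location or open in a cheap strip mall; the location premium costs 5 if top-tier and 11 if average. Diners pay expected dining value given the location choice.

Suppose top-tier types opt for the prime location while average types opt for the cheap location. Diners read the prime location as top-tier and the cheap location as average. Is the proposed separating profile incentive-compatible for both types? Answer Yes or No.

Yes

Under these beliefs, the prime location earns price premium 33 and the cheap location earns price premium 27.
top-tier: the prime location nets 33 − 5 = 28; the cheap location nets 27. top-tier prefers the prime location.
average: the prime location nets 33 − 11 = 22; the cheap location nets 27. average prefers the cheap location.
Neither type deviates, so the separating profile is an equilibrium.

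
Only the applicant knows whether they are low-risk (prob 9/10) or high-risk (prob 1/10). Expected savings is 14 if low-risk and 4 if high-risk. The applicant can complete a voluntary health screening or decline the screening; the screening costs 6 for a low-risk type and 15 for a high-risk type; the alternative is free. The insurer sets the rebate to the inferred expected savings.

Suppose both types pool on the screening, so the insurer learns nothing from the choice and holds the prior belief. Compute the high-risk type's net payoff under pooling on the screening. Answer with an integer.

Pooled rebate = 9/10·14 + 1/10·4 = 13.
high-risk pays cost 15 for the screening, so net payoff = 13 − 15 = -2.

-2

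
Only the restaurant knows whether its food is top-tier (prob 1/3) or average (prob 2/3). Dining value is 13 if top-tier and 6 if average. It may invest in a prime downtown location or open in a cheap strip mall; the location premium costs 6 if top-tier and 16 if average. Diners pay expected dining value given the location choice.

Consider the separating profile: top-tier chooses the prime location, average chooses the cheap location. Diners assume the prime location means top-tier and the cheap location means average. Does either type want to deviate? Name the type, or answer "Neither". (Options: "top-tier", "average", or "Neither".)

Neither

The prime location pays 13; the cheap location pays 6.
top-tier: assigned the prime location, nets 13 − 6 = 7; deviating to the cheap location nets 6.
average: assigned the cheap location, nets 6; deviating to the prime location nets 13 − 16 = -3.
Both types strictly prefer their assigned action; no profitable deviation.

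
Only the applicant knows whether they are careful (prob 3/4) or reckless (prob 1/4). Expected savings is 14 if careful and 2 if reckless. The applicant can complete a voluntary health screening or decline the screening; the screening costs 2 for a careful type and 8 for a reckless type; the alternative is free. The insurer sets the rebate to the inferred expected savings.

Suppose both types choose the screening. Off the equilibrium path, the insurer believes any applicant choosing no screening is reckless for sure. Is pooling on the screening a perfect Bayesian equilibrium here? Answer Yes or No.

Yes

On path, the insurer holds the prior and pays 3/4·14 + 1/4·2 = 11. Off path (no screening), believing reckless, it pays 2.
careful: the screening nets 11 − 2 = 9; no screening nets 2. careful stays.
reckless: the screening nets 11 − 8 = 3; no screening nets 2. reckless stays.
No type deviates, so pooling is sustained.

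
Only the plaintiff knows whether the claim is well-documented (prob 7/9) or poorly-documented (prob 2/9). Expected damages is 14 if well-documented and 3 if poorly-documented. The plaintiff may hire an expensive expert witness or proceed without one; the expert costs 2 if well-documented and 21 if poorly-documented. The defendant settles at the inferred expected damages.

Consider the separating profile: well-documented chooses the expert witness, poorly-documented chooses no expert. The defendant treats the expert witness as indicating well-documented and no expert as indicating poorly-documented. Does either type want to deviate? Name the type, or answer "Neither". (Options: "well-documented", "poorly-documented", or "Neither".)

Neither

The expert witness pays 14; no expert pays 3.
well-documented: assigned the expert witness, nets 14 − 2 = 12; deviating to no expert nets 3.
poorly-documented: assigned no expert, nets 3; deviating to the expert witness nets 14 − 21 = -7.
Both types strictly prefer their assigned action; no profitable deviation.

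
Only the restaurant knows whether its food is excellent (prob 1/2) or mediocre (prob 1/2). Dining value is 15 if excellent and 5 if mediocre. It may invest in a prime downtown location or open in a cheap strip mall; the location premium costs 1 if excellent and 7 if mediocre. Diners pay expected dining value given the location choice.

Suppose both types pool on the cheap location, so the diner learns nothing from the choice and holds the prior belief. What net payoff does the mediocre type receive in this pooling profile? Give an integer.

10

Pooled price premium = 1/2·15 + 1/2·5 = 10.
mediocre pays no cost for the cheap location, so net payoff = 10.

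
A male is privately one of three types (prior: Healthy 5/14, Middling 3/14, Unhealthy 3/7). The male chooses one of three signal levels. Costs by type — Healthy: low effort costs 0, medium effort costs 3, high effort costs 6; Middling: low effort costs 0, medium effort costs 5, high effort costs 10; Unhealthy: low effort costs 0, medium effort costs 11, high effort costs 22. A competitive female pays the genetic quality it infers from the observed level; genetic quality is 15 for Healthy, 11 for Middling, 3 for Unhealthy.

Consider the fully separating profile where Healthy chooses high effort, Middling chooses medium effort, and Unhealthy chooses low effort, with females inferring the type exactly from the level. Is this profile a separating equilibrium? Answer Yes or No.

Separating mating payoffs: high effort → 15, medium effort → 11, low effort → 3.
Healthy (assigned high effort): low effort: 3 − 0 = 3; medium effort: 11 − 3 = 8; high effort: 15 − 6 = 9. Healthy stays.
Middling (assigned medium effort): low effort: 3 − 0 = 3; medium effort: 11 − 5 = 6; high effort: 15 − 10 = 5. Middling stays.
Unhealthy (assigned low effort): low effort: 3 − 0 = 3; medium effort: 11 − 11 = 0; high effort: 15 − 22 = -7. Unhealthy stays.
Every type prefers its assigned level; separation holds.

Yes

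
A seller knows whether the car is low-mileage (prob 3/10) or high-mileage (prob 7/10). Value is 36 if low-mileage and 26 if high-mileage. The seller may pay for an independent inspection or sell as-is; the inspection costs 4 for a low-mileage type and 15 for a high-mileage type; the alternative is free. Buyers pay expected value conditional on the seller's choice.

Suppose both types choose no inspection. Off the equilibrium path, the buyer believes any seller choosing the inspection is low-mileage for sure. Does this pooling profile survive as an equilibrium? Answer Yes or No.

No

On path, the buyer holds the prior and pays 3/10·36 + 7/10·26 = 29. Off path (the inspection), believing low-mileage, it pays 36.
low-mileage: no inspection nets 29; the inspection nets 36 − 4 = 32. low-mileage would deviate.
high-mileage: no inspection nets 29; the inspection nets 36 − 15 = 21. high-mileage stays.
A type deviates, so pooling fails.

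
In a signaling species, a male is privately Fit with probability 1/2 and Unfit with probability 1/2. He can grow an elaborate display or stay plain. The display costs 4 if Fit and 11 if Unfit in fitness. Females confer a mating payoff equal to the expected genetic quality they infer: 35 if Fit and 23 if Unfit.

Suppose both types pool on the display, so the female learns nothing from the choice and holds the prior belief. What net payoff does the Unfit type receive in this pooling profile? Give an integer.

Pooled mating payoff = 1/2·35 + 1/2·23 = 29.
Unfit pays cost 11 for the display, so net payoff = 29 − 11 = 18.

18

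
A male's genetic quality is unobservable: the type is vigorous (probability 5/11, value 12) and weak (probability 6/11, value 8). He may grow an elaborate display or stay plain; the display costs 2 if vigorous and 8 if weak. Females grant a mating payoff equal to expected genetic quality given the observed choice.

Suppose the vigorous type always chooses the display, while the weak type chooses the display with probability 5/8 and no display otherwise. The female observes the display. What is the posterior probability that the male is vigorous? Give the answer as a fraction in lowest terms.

4/7

P(the display) = (5/11)·1 + (6/11)·(5/8) = 35/44.
By Bayes' rule, P(vigorous | the display) = (5/11) / (35/44) = 4/7.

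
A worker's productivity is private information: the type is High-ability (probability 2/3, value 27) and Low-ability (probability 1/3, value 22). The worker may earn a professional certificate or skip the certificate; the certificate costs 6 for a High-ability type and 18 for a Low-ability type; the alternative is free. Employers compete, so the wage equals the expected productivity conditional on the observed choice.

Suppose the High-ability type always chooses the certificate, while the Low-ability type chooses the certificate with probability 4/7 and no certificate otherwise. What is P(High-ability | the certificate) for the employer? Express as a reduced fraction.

7/9

P(the certificate) = (2/3)·1 + (1/3)·(4/7) = 6/7.
By Bayes' rule, P(High-ability | the certificate) = (2/3) / (6/7) = 7/9.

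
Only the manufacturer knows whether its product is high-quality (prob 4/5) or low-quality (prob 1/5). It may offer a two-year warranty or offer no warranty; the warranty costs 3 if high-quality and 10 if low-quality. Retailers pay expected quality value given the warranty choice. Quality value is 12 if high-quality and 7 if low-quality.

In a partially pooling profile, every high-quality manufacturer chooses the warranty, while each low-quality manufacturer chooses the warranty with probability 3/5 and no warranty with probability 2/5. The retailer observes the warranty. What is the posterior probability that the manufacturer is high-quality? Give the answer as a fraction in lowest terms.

20/23

P(the warranty) = (4/5)·1 + (1/5)·(3/5) = 23/25.
By Bayes' rule, P(high-quality | the warranty) = (4/5) / (23/25) = 20/23.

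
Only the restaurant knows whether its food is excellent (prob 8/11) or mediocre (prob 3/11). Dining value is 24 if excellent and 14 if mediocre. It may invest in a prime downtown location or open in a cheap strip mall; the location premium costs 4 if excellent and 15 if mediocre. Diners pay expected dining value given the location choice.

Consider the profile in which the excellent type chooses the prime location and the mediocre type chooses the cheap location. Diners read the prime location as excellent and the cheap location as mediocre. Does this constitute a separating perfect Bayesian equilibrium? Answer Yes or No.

Under these beliefs, the prime location earns price premium 24 and the cheap location earns price premium 14.
excellent: the prime location nets 24 − 4 = 20; the cheap location nets 14. excellent prefers the prime location.
mediocre: the prime location nets 24 − 15 = 9; the cheap location nets 14. mediocre prefers the cheap location.
Neither type deviates, so the separating profile is an equilibrium.

Yes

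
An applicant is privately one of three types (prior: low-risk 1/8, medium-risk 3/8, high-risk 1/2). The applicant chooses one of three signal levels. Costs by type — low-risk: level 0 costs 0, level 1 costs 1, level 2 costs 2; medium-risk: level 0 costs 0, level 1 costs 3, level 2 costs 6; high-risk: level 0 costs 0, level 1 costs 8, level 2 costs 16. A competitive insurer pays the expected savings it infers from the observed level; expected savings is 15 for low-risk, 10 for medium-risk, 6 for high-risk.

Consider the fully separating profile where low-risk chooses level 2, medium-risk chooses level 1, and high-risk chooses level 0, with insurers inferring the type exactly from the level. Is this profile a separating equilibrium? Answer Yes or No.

No

Separating rebates: level 2 → 15, level 1 → 10, level 0 → 6.
low-risk (assigned level 2): level 0: 6 − 0 = 6; level 1: 10 − 1 = 9; level 2: 15 − 2 = 13. low-risk stays.
medium-risk (assigned level 1): level 0: 6 − 0 = 6; level 1: 10 − 3 = 7; level 2: 15 − 6 = 9. medium-risk prefers level 2.
high-risk (assigned level 0): level 0: 6 − 0 = 6; level 1: 10 − 8 = 2; level 2: 15 − 16 = -1. high-risk stays.
At least one type deviates; the separating profile fails.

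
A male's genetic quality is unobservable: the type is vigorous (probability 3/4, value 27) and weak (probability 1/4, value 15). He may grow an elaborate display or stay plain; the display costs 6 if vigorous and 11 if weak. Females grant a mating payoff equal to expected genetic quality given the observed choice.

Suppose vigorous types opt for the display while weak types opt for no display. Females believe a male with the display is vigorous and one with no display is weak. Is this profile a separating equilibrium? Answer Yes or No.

Under these beliefs, the display earns mating payoff 27 and no display earns mating payoff 15.
vigorous: the display nets 27 − 6 = 21; no display nets 15. vigorous prefers the display.
weak: the display nets 27 − 11 = 16; no display nets 15. weak would deviate to the display.
weak has a profitable deviation, so the profile is not an equilibrium.

No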